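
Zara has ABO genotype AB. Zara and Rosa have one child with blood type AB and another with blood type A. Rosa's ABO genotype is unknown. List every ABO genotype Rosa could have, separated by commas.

For each candidate genotype of Rosa, check whether crossing it with AB can produce every observed child phenotype.
  AA → possible child types {A, AB} ✓
  AB → possible child types {A, B, AB} ✓
  AO → possible child types {A, B, AB} ✓
  BB → possible child types {B, AB} ✗
  BO → possible child types {A, B, AB} ✓
  OO → possible child types {A, B} ✗

AA, AB, AO, BO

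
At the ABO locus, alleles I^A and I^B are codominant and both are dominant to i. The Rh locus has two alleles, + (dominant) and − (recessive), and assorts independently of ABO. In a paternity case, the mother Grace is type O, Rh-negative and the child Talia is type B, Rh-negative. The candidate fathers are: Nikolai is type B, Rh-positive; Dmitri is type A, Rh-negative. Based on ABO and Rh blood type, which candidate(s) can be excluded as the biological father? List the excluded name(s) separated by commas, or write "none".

Dmitri

A candidate is excluded only if no genotype consistent with his phenotype could produce a type B, Rh-negative child with a type O, Rh-negative mother.
Dmitri (type A, Rh-): no genotype consistent with that phenotype can produce a type-B Rh- child with a type-O mother.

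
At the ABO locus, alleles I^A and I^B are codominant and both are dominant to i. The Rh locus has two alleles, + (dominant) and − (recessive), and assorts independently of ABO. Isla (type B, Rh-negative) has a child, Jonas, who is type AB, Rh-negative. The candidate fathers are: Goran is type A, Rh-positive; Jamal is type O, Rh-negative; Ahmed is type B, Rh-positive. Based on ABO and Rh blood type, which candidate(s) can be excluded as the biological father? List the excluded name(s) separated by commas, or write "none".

Jamal, Ahmed

A candidate is excluded only if no genotype consistent with his phenotype could produce a type AB, Rh-negative child with a type B, Rh-negative mother.
Jamal (type O, Rh-): no genotype consistent with that phenotype can produce a type-AB Rh- child with a type-B mother.
Ahmed (type B, Rh+): no genotype consistent with that phenotype can produce a type-AB Rh- child with a type-B mother.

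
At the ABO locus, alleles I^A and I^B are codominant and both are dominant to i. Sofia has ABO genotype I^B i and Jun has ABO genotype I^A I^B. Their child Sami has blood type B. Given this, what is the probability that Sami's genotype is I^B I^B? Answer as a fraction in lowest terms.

1/2

Cross I^B i × I^A I^B → 1/4 I^A I^B, 1/4 I^A i, 1/4 I^B I^B, 1/4 I^B i.
Type-B genotypes among offspring: I^B I^B (1/4), I^B i (1/4); total 1/2.
P(I^B I^B | type B) = (1/4) / (1/2) = 1/2.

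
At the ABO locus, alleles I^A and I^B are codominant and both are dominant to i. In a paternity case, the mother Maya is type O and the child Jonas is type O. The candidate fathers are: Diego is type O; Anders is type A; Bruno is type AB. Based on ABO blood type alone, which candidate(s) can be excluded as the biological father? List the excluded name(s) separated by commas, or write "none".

Bruno

A candidate is excluded only if no genotype consistent with his phenotype could produce a type O child with a type O mother.
Bruno (type AB): no genotype consistent with that phenotype can produce a type-O child with a type-O mother.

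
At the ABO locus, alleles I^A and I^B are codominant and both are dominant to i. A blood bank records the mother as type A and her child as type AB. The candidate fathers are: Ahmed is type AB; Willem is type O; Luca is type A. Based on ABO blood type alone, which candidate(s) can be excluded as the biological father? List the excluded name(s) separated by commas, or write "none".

A candidate is excluded only if no genotype consistent with his phenotype could produce a type AB child with a type A mother.
Willem (type O): no genotype consistent with that phenotype can produce a type-AB child with a type-A mother.
Luca (type A): no genotype consistent with that phenotype can produce a type-AB child with a type-A mother.

Willem, Luca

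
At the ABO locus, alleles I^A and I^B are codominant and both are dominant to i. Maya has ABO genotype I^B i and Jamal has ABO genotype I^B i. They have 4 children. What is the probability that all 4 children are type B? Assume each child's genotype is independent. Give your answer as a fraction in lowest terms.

81/256

ABO cross I^B i × I^B i → 1/4 O, 3/4 B.
So P(type B) = 3/4 per child.
All 4 independent: (3/4)^4 = 81/256.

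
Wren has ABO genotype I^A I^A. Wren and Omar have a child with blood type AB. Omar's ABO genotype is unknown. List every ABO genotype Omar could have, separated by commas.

I^A I^B, I^B I^B, I^B i

For each candidate genotype of Omar, check whether crossing it with I^A I^A can produce every observed child phenotype.
  I^A I^A → possible child types {A} ✗
  I^A I^B → possible child types {A, AB} ✓
  I^A i → possible child types {A} ✗
  I^B I^B → possible child types {AB} ✓
  I^B i → possible child types {A, AB} ✓
  i i → possible child types {A} ✗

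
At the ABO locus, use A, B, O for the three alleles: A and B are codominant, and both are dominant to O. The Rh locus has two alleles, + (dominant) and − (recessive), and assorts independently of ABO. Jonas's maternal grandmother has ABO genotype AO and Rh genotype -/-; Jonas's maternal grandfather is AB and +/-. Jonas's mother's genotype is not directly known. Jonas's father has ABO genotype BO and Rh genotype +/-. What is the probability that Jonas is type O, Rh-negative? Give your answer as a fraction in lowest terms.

3/64

Jonas's mother's ABO genotype from AO × AB: 1/4 AA, 1/4 AB, 1/4 AO, 1/4 BO.
Crossing each possibility with the father BO and summing P(type O): 1/4·0 + 1/4·0 + 1/4·1/4 + 1/4·1/4 = 1/8.
Similarly for Rh via the mother's Rh distribution: P(Rh-) = 3/8.
Independent loci: 1/8 × 3/8 = 3/64.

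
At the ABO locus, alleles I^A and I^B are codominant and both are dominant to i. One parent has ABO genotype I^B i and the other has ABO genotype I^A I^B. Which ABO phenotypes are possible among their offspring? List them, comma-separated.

Gametes from I^B i × I^A I^B give offspring ABO genotypes I^A I^B, I^A i, I^B I^B, I^B i, i.e. phenotypes A, B, AB.

A, B, AB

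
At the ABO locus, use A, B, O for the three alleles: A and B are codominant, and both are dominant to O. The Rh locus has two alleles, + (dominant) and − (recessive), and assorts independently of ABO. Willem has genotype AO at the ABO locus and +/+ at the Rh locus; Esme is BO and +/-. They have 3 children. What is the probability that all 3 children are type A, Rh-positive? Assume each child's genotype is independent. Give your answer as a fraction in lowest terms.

ABO cross AO × BO → 1/4 O, 1/4 A, 1/4 B, 1/4 AB.
Rh cross +/+ × +/- → 1 Rh+; so P(type A, Rh-positive) = 1/4 × 1 = 1/4 per child.
All 3 independent: (1/4)^3 = 1/64.

1/64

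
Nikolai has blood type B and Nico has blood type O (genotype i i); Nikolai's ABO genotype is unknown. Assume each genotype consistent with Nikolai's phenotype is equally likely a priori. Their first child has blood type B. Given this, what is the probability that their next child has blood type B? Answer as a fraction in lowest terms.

5/6

Possible genotypes: Nikolai ∈ {I^B I^B, I^B i}; Nico ∈ {i i}.
Weight each parental genotype pair by prior × P(type-B child):
  I^B I^B × i i: posterior weight 2/3; P(next child type B) = 1.
  I^B i × i i: posterior weight 1/3; P(next child type B) = 1/2.
Weighted sum = 5/6.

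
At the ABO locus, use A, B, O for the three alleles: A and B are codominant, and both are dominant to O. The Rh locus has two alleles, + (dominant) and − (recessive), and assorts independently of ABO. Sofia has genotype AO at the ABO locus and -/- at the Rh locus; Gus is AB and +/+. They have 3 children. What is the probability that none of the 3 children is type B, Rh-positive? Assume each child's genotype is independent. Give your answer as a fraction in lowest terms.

27/64

ABO cross AO × AB → 1/2 A, 1/4 B, 1/4 AB.
Rh cross -/- × +/+ → 1 Rh+; so P(type B, Rh-positive) = 1/4 × 1 = 1/4 per child.
P(not type B, Rh-positive) = 3/4 for one child; (3/4)^3 = 27/64.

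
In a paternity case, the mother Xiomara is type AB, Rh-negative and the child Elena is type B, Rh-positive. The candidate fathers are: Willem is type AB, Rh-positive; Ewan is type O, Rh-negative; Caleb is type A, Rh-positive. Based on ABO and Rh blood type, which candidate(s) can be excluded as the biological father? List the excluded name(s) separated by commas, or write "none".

Ewan

A candidate is excluded only if no genotype consistent with his phenotype could produce a type B, Rh-positive child with a type AB, Rh-negative mother.
Ewan (type O, Rh-): no genotype consistent with that phenotype can produce a type-B Rh+ child with a type-AB mother.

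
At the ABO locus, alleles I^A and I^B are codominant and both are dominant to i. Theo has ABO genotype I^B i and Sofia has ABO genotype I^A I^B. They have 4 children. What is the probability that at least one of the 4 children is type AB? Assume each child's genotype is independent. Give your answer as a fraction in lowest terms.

ABO cross I^B i × I^A I^B → 1/4 A, 1/2 B, 1/4 AB.
So P(type AB) = 1/4 per child.
P(none) = (3/4)^4 = 81/256; P(at least one) = 1 − 81/256 = 175/256.

175/256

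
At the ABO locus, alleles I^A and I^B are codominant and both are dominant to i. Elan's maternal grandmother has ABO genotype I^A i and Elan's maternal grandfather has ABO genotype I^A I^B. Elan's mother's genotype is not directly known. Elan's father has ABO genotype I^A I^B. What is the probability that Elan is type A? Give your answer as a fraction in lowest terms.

Elan's mother's ABO genotype from I^A i × I^A I^B: 1/4 I^A I^A, 1/4 I^A I^B, 1/4 I^A i, 1/4 I^B i.
Crossing each possibility with the father I^A I^B and summing P(type A): 1/4·1/2 + 1/4·1/4 + 1/4·1/2 + 1/4·1/4 = 3/8.

3/8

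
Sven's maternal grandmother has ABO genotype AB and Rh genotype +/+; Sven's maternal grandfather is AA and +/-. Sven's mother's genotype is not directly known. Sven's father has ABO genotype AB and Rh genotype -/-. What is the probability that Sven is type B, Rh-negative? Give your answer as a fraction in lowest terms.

1/32

Sven's mother's ABO genotype from AB × AA: 1/2 AA, 1/2 AB.
Crossing each possibility with the father AB and summing P(type B): 1/2·0 + 1/2·1/4 = 1/8.
Similarly for Rh via the mother's Rh distribution: P(Rh-) = 1/4.
Independent loci: 1/8 × 1/4 = 1/32.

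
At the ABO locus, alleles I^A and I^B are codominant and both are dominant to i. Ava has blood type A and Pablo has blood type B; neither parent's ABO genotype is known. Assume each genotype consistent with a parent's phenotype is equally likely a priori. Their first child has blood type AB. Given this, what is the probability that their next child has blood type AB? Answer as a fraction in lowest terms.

25/36

Possible genotypes: Ava ∈ {I^A I^A, I^A i}; Pablo ∈ {I^B I^B, I^B i}.
Weight each parental genotype pair by prior × P(type-AB child):
  I^A I^A × I^B I^B: posterior weight 4/9; P(next child type AB) = 1.
  I^A I^A × I^B i: posterior weight 2/9; P(next child type AB) = 1/2.
  I^A i × I^B I^B: posterior weight 2/9; P(next child type AB) = 1/2.
  I^A i × I^B i: posterior weight 1/9; P(next child type AB) = 1/4.
Weighted sum = 25/36.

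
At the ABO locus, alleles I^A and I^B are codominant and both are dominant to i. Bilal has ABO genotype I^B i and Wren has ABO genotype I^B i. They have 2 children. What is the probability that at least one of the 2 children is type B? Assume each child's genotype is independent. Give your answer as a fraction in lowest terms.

ABO cross I^B i × I^B i → 1/4 O, 3/4 B.
So P(type B) = 3/4 per child.
P(none) = (1/4)^2 = 1/16; P(at least one) = 1 − 1/16 = 15/16.

15/16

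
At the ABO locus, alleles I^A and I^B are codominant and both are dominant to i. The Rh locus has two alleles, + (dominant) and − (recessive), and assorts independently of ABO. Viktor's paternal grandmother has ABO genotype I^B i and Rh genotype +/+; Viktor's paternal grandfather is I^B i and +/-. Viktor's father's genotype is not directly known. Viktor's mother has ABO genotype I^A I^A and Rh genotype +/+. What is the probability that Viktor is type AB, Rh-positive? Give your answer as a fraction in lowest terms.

Viktor's father's ABO genotype from I^B i × I^B i: 1/4 I^B I^B, 1/2 I^B i, 1/4 i i.
Crossing each possibility with the mother I^A I^A and summing P(type AB): 1/4·1 + 1/2·1/2 + 1/4·0 = 1/2.
Similarly for Rh via the father's Rh distribution: P(Rh+) = 1.
Independent loci: 1/2 × 1 = 1/2.

1/2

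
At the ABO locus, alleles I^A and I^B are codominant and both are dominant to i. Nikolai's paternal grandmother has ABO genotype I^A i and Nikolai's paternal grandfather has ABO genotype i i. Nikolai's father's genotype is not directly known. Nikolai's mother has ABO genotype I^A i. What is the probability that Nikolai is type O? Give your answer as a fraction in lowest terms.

Nikolai's father's ABO genotype from I^A i × i i: 1/2 I^A i, 1/2 i i.
Crossing each possibility with the mother I^A i and summing P(type O): 1/2·1/4 + 1/2·1/2 = 3/8.

3/8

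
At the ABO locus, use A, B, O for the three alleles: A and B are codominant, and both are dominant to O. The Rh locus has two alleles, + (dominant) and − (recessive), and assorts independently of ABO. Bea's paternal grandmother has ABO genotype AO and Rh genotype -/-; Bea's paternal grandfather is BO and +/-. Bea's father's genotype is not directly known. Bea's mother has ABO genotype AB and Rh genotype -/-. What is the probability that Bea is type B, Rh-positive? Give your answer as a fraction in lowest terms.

3/32

Bea's father's ABO genotype from AO × BO: 1/4 AB, 1/4 AO, 1/4 BO, 1/4 OO.
Crossing each possibility with the mother AB and summing P(type B): 1/4·1/4 + 1/4·1/4 + 1/4·1/2 + 1/4·1/2 = 3/8.
Similarly for Rh via the father's Rh distribution: P(Rh+) = 1/4.
Independent loci: 3/8 × 1/4 = 3/32.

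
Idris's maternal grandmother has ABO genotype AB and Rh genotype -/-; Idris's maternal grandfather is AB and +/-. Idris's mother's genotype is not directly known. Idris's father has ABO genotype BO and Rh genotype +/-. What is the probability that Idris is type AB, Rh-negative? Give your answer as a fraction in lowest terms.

Idris's mother's ABO genotype from AB × AB: 1/4 AA, 1/2 AB, 1/4 BB.
Crossing each possibility with the father BO and summing P(type AB): 1/4·1/2 + 1/2·1/4 + 1/4·0 = 1/4.
Similarly for Rh via the mother's Rh distribution: P(Rh-) = 3/8.
Independent loci: 1/4 × 3/8 = 3/32.

3/32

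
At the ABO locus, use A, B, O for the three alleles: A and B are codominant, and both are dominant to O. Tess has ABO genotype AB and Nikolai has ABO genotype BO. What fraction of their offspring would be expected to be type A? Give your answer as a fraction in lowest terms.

1/4

ABO cross AB × BO → offspring phenotypes: 1/4 A, 1/2 B, 1/4 AB.
So P(type A) = 1/4.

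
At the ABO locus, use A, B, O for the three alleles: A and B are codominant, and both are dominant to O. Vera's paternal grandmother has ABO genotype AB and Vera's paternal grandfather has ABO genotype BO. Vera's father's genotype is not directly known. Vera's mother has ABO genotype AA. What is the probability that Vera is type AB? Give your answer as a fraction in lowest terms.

1/2

Vera's father's ABO genotype from AB × BO: 1/4 AB, 1/4 AO, 1/4 BB, 1/4 BO.
Crossing each possibility with the mother AA and summing P(type AB): 1/4·1/2 + 1/4·0 + 1/4·1 + 1/4·1/2 = 1/2.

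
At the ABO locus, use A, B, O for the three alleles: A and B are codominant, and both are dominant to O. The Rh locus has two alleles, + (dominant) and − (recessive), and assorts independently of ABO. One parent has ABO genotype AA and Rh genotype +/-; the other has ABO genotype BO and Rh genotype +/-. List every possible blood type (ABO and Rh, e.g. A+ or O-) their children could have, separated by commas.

Gametes from AA × BO give offspring ABO genotypes AB, AO, i.e. phenotypes A, AB.
Rh cross +/- × +/- → phenotypes Rh+, Rh-.
Combining independently: A+, A-, AB+, AB-.

A+, A-, AB+, AB-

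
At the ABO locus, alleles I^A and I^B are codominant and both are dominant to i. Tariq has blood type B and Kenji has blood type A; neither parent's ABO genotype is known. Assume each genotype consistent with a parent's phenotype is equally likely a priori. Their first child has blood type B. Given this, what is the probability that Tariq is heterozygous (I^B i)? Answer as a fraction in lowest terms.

Possible genotypes: Tariq ∈ {I^B I^B, I^B i}; Kenji ∈ {I^A I^A, I^A i}.
Weight each parental genotype pair by prior × P(type-B child):
  I^B I^B × I^A i: posterior weight 2/3.
  I^B i × I^A i: posterior weight 1/3.
Sum the posterior weight over pairs where Tariq is I^B i: 1/3.

1/3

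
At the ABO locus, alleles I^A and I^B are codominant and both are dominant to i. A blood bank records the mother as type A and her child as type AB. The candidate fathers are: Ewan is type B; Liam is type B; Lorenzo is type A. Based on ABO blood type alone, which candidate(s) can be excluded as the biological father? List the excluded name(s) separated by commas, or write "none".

A candidate is excluded only if no genotype consistent with his phenotype could produce a type AB child with a type A mother.
Lorenzo (type A): no genotype consistent with that phenotype can produce a type-AB child with a type-A mother.

Lorenzo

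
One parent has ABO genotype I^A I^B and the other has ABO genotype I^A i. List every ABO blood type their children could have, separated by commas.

A, B, AB

Gametes from I^A I^B × I^A i give offspring ABO genotypes I^A I^A, I^A I^B, I^A i, I^B i, i.e. phenotypes A, B, AB.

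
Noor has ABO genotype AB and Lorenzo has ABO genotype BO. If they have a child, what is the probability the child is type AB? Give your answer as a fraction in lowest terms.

ABO cross AB × BO → offspring phenotypes: 1/4 A, 1/2 B, 1/4 AB.
So P(type AB) = 1/4.

1/4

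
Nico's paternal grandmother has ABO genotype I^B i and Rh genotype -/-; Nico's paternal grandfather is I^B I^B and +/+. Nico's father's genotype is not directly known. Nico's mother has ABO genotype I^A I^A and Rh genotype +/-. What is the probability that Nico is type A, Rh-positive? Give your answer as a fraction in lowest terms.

3/16

Nico's father's ABO genotype from I^B i × I^B I^B: 1/2 I^B I^B, 1/2 I^B i.
Crossing each possibility with the mother I^A I^A and summing P(type A): 1/2·0 + 1/2·1/2 = 1/4.
Similarly for Rh via the father's Rh distribution: P(Rh+) = 3/4.
Independent loci: 1/4 × 3/4 = 3/16.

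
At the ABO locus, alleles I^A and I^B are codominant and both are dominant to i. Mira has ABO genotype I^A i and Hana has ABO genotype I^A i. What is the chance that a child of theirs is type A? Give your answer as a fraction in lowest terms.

3/4

ABO cross I^A i × I^A i → offspring phenotypes: 1/4 O, 3/4 A.
So P(type A) = 3/4.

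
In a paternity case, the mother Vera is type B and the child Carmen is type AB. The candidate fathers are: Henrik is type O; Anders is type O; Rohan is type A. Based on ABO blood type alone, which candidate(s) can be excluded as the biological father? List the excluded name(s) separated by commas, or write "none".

Henrik, Anders

A candidate is excluded only if no genotype consistent with his phenotype could produce a type AB child with a type B mother.
Henrik (type O): no genotype consistent with that phenotype can produce a type-AB child with a type-B mother.
Anders (type O): no genotype consistent with that phenotype can produce a type-AB child with a type-B mother.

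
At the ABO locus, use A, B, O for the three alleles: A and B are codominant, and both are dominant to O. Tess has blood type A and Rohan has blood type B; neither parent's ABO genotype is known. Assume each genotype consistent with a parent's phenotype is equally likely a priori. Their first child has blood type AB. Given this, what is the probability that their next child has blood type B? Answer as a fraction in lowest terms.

Possible genotypes: Tess ∈ {AA, AO}; Rohan ∈ {BB, BO}.
Weight each parental genotype pair by prior × P(type-AB child):
  AA × BB: posterior weight 4/9; P(next child type B) = 0.
  AA × BO: posterior weight 2/9; P(next child type B) = 0.
  AO × BB: posterior weight 2/9; P(next child type B) = 1/2.
  AO × BO: posterior weight 1/9; P(next child type B) = 1/4.
Weighted sum = 5/36.

5/36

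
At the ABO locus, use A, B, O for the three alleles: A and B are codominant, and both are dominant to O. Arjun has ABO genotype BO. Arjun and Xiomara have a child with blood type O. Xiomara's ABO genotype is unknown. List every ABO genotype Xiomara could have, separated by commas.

For each candidate genotype of Xiomara, check whether crossing it with BO can produce every observed child phenotype.
  AA → possible child types {A, AB} ✗
  AB → possible child types {A, B, AB} ✗
  AO → possible child types {O, A, B, AB} ✓
  BB → possible child types {B} ✗
  BO → possible child types {O, B} ✓
  OO → possible child types {O, B} ✓

AO, BO, OO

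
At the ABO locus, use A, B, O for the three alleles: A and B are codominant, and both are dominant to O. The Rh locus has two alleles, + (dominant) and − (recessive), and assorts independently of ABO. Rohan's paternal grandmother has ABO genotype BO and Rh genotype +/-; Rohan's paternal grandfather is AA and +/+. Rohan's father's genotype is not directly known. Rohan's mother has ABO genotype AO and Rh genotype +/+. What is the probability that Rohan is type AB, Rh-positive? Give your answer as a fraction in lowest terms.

Rohan's father's ABO genotype from BO × AA: 1/2 AB, 1/2 AO.
Crossing each possibility with the mother AO and summing P(type AB): 1/2·1/4 + 1/2·0 = 1/8.
Similarly for Rh via the father's Rh distribution: P(Rh+) = 1.
Independent loci: 1/8 × 1 = 1/8.

1/8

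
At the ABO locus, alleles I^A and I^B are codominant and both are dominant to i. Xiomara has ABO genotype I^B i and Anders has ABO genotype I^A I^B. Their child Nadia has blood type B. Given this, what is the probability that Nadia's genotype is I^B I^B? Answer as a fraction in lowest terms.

1/2

Cross I^B i × I^A I^B → 1/4 I^A I^B, 1/4 I^A i, 1/4 I^B I^B, 1/4 I^B i.
Type-B genotypes among offspring: I^B I^B (1/4), I^B i (1/4); total 1/2.
P(I^B I^B | type B) = (1/4) / (1/2) = 1/2.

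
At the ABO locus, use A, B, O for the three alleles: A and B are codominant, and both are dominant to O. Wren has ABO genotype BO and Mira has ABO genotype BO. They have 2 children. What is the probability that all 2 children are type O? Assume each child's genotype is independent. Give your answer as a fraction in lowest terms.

1/16

ABO cross BO × BO → 1/4 O, 3/4 B.
So P(type O) = 1/4 per child.
All 2 independent: (1/4)^2 = 1/16.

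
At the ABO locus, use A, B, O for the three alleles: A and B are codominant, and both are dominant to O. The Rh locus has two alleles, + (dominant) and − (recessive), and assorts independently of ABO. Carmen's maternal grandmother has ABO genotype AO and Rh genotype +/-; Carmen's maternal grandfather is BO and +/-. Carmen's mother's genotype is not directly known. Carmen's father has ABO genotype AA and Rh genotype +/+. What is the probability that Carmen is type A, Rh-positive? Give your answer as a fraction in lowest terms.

3/4

Carmen's mother's ABO genotype from AO × BO: 1/4 AB, 1/4 AO, 1/4 BO, 1/4 OO.
Crossing each possibility with the father AA and summing P(type A): 1/4·1/2 + 1/4·1 + 1/4·1/2 + 1/4·1 = 3/4.
Similarly for Rh via the mother's Rh distribution: P(Rh+) = 1.
Independent loci: 3/4 × 1 = 3/4.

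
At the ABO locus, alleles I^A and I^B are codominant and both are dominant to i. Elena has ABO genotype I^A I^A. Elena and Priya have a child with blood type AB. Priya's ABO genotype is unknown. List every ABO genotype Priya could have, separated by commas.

I^A I^B, I^B I^B, I^B i

For each candidate genotype of Priya, check whether crossing it with I^A I^A can produce every observed child phenotype.
  I^A I^A → possible child types {A} ✗
  I^A I^B → possible child types {A, AB} ✓
  I^A i → possible child types {A} ✗
  I^B I^B → possible child types {AB} ✓
  I^B i → possible child types {A, AB} ✓
  i i → possible child types {A} ✗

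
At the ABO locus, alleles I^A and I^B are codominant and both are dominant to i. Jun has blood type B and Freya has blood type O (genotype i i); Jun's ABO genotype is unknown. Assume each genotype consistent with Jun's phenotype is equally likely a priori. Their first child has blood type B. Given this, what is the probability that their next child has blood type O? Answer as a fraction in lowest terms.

1/6

Possible genotypes: Jun ∈ {I^B I^B, I^B i}; Freya ∈ {i i}.
Weight each parental genotype pair by prior × P(type-B child):
  I^B I^B × i i: posterior weight 2/3; P(next child type O) = 0.
  I^B i × i i: posterior weight 1/3; P(next child type O) = 1/2.
Weighted sum = 1/6.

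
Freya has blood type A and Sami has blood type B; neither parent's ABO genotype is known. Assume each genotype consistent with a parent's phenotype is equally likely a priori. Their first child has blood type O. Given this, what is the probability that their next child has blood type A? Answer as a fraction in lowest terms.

Possible genotypes: Freya ∈ {I^A I^A, I^A i}; Sami ∈ {I^B I^B, I^B i}.
Weight each parental genotype pair by prior × P(type-O child):
  I^A i × I^B i: posterior weight 1; P(next child type A) = 1/4.
Weighted sum = 1/4.

1/4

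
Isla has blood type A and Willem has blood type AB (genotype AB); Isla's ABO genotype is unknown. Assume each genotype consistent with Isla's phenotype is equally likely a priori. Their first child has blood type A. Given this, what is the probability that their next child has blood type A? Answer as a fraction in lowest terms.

1/2

Possible genotypes: Isla ∈ {AA, AO}; Willem ∈ {AB}.
Weight each parental genotype pair by prior × P(type-A child):
  AA × AB: posterior weight 1/2; P(next child type A) = 1/2.
  AO × AB: posterior weight 1/2; P(next child type A) = 1/2.
Weighted sum = 1/2.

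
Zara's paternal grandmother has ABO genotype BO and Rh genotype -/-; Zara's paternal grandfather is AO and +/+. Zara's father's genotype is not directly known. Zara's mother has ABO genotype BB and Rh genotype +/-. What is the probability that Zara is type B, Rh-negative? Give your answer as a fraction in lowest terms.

Zara's father's ABO genotype from BO × AO: 1/4 AB, 1/4 AO, 1/4 BO, 1/4 OO.
Crossing each possibility with the mother BB and summing P(type B): 1/4·1/2 + 1/4·1/2 + 1/4·1 + 1/4·1 = 3/4.
Similarly for Rh via the father's Rh distribution: P(Rh-) = 1/4.
Independent loci: 3/4 × 1/4 = 3/16.

3/16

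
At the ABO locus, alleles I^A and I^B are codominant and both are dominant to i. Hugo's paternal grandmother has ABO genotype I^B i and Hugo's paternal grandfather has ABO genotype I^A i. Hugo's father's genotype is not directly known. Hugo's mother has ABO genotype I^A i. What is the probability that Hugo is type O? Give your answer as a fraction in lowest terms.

1/4

Hugo's father's ABO genotype from I^B i × I^A i: 1/4 I^A I^B, 1/4 I^A i, 1/4 I^B i, 1/4 i i.
Crossing each possibility with the mother I^A i and summing P(type O): 1/4·0 + 1/4·1/4 + 1/4·1/4 + 1/4·1/2 = 1/4.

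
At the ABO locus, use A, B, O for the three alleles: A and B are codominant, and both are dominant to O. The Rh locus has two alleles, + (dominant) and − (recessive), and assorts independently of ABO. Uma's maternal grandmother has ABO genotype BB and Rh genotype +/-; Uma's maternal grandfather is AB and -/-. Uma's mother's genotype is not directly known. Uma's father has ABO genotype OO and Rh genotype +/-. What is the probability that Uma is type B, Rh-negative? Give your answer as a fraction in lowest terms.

Uma's mother's ABO genotype from BB × AB: 1/2 AB, 1/2 BB.
Crossing each possibility with the father OO and summing P(type B): 1/2·1/2 + 1/2·1 = 3/4.
Similarly for Rh via the mother's Rh distribution: P(Rh-) = 3/8.
Independent loci: 3/4 × 3/8 = 9/32.

9/32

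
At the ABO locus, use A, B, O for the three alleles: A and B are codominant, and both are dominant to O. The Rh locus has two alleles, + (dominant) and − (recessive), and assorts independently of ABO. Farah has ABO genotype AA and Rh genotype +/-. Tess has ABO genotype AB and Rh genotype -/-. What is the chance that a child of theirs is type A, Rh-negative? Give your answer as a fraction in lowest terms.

1/4

ABO cross AA × AB → offspring phenotypes: 1/2 A, 1/2 AB.
Rh cross +/- × -/- → 1/2 Rh+, 1/2 Rh-.
Independent loci: P(type A, Rh-negative) = 1/2 × 1/2 = 1/4.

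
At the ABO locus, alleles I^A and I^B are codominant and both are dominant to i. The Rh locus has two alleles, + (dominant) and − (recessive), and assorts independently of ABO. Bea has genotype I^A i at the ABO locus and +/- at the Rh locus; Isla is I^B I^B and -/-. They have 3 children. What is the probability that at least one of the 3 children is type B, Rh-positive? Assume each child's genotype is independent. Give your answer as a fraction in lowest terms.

37/64

ABO cross I^A i × I^B I^B → 1/2 B, 1/2 AB.
Rh cross +/- × -/- → 1/2 Rh+, 1/2 Rh-; so P(type B, Rh-positive) = 1/2 × 1/2 = 1/4 per child.
P(none) = (3/4)^3 = 27/64; P(at least one) = 1 − 27/64 = 37/64.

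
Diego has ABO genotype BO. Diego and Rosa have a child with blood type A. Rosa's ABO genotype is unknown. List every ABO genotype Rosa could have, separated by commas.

AA, AB, AO

For each candidate genotype of Rosa, check whether crossing it with BO can produce every observed child phenotype.
  AA → possible child types {A, AB} ✓
  AB → possible child types {A, B, AB} ✓
  AO → possible child types {O, A, B, AB} ✓
  BB → possible child types {B} ✗
  BO → possible child types {O, B} ✗
  OO → possible child types {O, B} ✗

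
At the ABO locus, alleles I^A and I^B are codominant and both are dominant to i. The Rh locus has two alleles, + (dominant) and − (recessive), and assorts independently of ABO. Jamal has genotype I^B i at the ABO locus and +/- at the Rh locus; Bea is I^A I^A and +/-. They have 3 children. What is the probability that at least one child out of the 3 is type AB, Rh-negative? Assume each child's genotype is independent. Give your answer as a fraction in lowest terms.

169/512

ABO cross I^B i × I^A I^A → 1/2 A, 1/2 AB.
Rh cross +/- × +/- → 3/4 Rh+, 1/4 Rh-; so P(type AB, Rh-negative) = 1/2 × 1/4 = 1/8 per child.
P(none) = (7/8)^3 = 343/512; P(at least one) = 1 − 343/512 = 169/512.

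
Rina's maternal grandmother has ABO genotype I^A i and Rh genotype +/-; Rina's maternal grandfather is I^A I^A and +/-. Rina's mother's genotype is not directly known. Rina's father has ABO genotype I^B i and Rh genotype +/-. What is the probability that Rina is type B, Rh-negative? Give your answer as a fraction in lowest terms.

Rina's mother's ABO genotype from I^A i × I^A I^A: 1/2 I^A I^A, 1/2 I^A i.
Crossing each possibility with the father I^B i and summing P(type B): 1/2·0 + 1/2·1/4 = 1/8.
Similarly for Rh via the mother's Rh distribution: P(Rh-) = 1/4.
Independent loci: 1/8 × 1/4 = 1/32.

1/32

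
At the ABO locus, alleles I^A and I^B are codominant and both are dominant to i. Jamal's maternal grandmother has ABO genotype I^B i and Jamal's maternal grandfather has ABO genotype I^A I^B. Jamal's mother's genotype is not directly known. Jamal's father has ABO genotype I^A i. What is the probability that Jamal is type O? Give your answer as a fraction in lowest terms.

1/8

Jamal's mother's ABO genotype from I^B i × I^A I^B: 1/4 I^A I^B, 1/4 I^A i, 1/4 I^B I^B, 1/4 I^B i.
Crossing each possibility with the father I^A i and summing P(type O): 1/4·0 + 1/4·1/4 + 1/4·0 + 1/4·1/4 = 1/8.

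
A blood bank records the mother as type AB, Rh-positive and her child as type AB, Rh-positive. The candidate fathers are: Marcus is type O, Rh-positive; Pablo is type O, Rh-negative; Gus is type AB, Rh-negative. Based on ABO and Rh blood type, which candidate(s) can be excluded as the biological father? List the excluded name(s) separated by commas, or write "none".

A candidate is excluded only if no genotype consistent with his phenotype could produce a type AB, Rh-positive child with a type AB, Rh-positive mother.
Marcus (type O, Rh+): no genotype consistent with that phenotype can produce a type-AB Rh+ child with a type-AB mother.
Pablo (type O, Rh-): no genotype consistent with that phenotype can produce a type-AB Rh+ child with a type-AB mother.

Marcus, Pablo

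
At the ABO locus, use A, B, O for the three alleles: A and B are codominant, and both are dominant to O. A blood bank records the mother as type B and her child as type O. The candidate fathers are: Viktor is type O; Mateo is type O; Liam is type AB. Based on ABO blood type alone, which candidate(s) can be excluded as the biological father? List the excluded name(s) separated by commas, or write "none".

Liam

A candidate is excluded only if no genotype consistent with his phenotype could produce a type O child with a type B mother.
Liam (type AB): no genotype consistent with that phenotype can produce a type-O child with a type-B mother.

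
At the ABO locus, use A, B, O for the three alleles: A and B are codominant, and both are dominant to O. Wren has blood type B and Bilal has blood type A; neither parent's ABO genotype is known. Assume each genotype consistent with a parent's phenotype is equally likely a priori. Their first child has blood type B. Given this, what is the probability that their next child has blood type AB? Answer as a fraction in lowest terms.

Possible genotypes: Wren ∈ {BB, BO}; Bilal ∈ {AA, AO}.
Weight each parental genotype pair by prior × P(type-B child):
  BB × AO: posterior weight 2/3; P(next child type AB) = 1/2.
  BO × AO: posterior weight 1/3; P(next child type AB) = 1/4.
Weighted sum = 5/12.

5/12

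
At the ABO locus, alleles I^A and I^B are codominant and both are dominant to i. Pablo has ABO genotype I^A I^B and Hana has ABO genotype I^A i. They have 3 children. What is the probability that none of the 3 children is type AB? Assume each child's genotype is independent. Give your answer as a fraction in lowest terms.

ABO cross I^A I^B × I^A i → 1/2 A, 1/4 B, 1/4 AB.
So P(type AB) = 1/4 per child.
P(not type AB) = 3/4 for one child; (3/4)^3 = 27/64.

27/64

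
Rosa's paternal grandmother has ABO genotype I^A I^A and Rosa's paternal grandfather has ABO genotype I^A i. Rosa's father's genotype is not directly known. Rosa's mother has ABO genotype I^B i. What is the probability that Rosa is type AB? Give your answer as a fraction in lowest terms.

3/8

Rosa's father's ABO genotype from I^A I^A × I^A i: 1/2 I^A I^A, 1/2 I^A i.
Crossing each possibility with the mother I^B i and summing P(type AB): 1/2·1/2 + 1/2·1/4 = 3/8.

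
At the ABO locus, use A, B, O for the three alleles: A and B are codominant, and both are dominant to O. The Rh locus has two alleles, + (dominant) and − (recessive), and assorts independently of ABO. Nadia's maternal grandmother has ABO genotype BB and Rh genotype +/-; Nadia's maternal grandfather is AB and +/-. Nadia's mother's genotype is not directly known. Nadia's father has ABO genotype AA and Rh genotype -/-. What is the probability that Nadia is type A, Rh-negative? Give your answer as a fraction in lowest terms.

Nadia's mother's ABO genotype from BB × AB: 1/2 AB, 1/2 BB.
Crossing each possibility with the father AA and summing P(type A): 1/2·1/2 + 1/2·0 = 1/4.
Similarly for Rh via the mother's Rh distribution: P(Rh-) = 1/2.
Independent loci: 1/4 × 1/2 = 1/8.

1/8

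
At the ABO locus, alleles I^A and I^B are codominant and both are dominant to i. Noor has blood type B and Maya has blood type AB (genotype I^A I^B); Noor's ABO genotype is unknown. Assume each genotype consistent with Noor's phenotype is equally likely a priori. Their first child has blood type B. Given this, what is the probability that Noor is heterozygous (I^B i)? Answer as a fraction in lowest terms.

1/2

Possible genotypes: Noor ∈ {I^B I^B, I^B i}; Maya ∈ {I^A I^B}.
Weight each parental genotype pair by prior × P(type-B child):
  I^B I^B × I^A I^B: posterior weight 1/2.
  I^B i × I^A I^B: posterior weight 1/2.
Sum the posterior weight over pairs where Noor is I^B i: 1/2.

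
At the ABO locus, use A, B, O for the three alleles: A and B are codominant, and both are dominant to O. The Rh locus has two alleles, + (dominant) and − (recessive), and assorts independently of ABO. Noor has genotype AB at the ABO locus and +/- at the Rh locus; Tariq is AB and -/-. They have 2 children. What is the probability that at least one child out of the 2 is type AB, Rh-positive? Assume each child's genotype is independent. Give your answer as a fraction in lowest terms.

ABO cross AB × AB → 1/4 A, 1/4 B, 1/2 AB.
Rh cross +/- × -/- → 1/2 Rh+, 1/2 Rh-; so P(type AB, Rh-positive) = 1/2 × 1/2 = 1/4 per child.
P(none) = (3/4)^2 = 9/16; P(at least one) = 1 − 9/16 = 7/16.

7/16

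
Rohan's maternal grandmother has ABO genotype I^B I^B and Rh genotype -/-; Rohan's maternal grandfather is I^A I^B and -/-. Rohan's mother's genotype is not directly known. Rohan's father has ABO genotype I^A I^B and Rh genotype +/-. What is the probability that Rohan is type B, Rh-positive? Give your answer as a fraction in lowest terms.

3/16

Rohan's mother's ABO genotype from I^B I^B × I^A I^B: 1/2 I^A I^B, 1/2 I^B I^B.
Crossing each possibility with the father I^A I^B and summing P(type B): 1/2·1/4 + 1/2·1/2 = 3/8.
Similarly for Rh via the mother's Rh distribution: P(Rh+) = 1/2.
Independent loci: 3/8 × 1/2 = 3/16.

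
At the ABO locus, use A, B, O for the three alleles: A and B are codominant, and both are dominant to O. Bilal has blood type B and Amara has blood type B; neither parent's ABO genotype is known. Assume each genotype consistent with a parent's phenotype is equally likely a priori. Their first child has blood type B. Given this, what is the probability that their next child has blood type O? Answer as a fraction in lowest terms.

1/20

Possible genotypes: Bilal ∈ {BB, BO}; Amara ∈ {BB, BO}.
Weight each parental genotype pair by prior × P(type-B child):
  BB × BB: posterior weight 4/15; P(next child type O) = 0.
  BB × BO: posterior weight 4/15; P(next child type O) = 0.
  BO × BB: posterior weight 4/15; P(next child type O) = 0.
  BO × BO: posterior weight 1/5; P(next child type O) = 1/4.
Weighted sum = 1/20.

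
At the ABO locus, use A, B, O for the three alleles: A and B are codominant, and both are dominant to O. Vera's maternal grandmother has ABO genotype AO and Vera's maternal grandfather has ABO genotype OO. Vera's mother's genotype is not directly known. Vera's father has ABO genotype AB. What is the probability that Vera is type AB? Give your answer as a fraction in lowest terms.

Vera's mother's ABO genotype from AO × OO: 1/2 AO, 1/2 OO.
Crossing each possibility with the father AB and summing P(type AB): 1/2·1/4 + 1/2·0 = 1/8.

1/8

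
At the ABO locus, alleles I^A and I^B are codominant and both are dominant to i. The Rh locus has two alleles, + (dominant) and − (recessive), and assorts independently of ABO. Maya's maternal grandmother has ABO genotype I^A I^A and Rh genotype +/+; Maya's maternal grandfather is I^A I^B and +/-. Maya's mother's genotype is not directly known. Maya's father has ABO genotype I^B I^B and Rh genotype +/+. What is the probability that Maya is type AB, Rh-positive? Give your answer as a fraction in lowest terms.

3/4

Maya's mother's ABO genotype from I^A I^A × I^A I^B: 1/2 I^A I^A, 1/2 I^A I^B.
Crossing each possibility with the father I^B I^B and summing P(type AB): 1/2·1 + 1/2·1/2 = 3/4.
Similarly for Rh via the mother's Rh distribution: P(Rh+) = 1.
Independent loci: 3/4 × 1 = 3/4.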